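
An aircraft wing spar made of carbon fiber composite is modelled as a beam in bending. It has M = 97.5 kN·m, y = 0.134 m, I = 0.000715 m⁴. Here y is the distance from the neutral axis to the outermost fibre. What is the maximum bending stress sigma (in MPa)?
Model: a beam in bending, so sigma = (M·y) / I.
Convert to SI units:
  M = 97.5 kN·m = 97500 N·m
Substitute:
  sigma = (97500 × 0.134) / 0.000715
  sigma = 1.827 × 10⁷ Pa
Convert: sigma = 1.827 × 10⁷ Pa = 18.27 MPa
Final answer: sigma = 18.27 MPa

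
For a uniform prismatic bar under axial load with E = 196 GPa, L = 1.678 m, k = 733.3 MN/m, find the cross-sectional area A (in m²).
Model: a uniform prismatic bar under axial load, so k = (A·E) / L.
Solve for A: A = (k·L) / E.
Convert to SI units:
  E = 196 GPa = 1.96 × 10¹¹ Pa
  k = 733.3 MN/m = 7.333 × 10⁸ N/m
Substitute:
  A = ((7.333 × 10⁸) × 1.678) / (1.96 × 10¹¹)
  A = 0.006278 m²
Final answer: A = 0.006278 m²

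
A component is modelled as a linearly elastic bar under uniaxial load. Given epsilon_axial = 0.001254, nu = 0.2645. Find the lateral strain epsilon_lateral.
Model: a linearly elastic bar under uniaxial load, so epsilon_lateral = -nu·epsilon_axial.
Substitute:
  epsilon_lateral = -(0.2645 × 0.001254)
  epsilon_lateral = -0.0003317
Final answer: epsilon_lateral = -0.0003317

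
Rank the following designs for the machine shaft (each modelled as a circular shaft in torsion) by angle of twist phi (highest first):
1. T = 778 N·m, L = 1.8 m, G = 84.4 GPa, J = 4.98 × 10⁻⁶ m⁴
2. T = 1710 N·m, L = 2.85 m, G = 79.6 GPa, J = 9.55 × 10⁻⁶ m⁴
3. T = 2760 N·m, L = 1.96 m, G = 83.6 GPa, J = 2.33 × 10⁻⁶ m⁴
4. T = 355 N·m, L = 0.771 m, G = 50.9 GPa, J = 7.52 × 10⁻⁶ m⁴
Model: a circular shaft in torsion, so phi = (T·L) / (G·J) (SI units).
  Case 1: phi = (778 × 1.8) / ((8.44 × 10¹⁰) × (4.98 × 10⁻⁶)) = 0.003332 rad = 0.1909°
  Case 2: phi = (1710 × 2.85) / ((7.96 × 10¹⁰) × (9.55 × 10⁻⁶)) = 0.006411 rad = 0.3673°
  Case 3: phi = (2760 × 1.96) / ((8.36 × 10¹⁰) × (2.33 × 10⁻⁶)) = 0.02777 rad = 1.591°
  Case 4: phi = (355 × 0.771) / ((5.09 × 10¹⁰) × (7.52 × 10⁻⁶)) = 0.0007151 rad = 0.04097°
Ordering: 1.591° (case 3) > 0.3673° (case 2) > 0.1909° (case 1) > 0.04097° (case 4)
Final answer: 3, 2, 1, 4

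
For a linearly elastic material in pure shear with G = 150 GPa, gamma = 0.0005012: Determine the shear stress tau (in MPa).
Model: a linearly elastic material in pure shear, so tau = G·gamma.
Convert to SI units:
  G = 150 GPa = 1.5 × 10¹¹ Pa
Substitute:
  tau = (1.5 × 10¹¹) × 0.0005012
  tau = 7.518 × 10⁷ Pa
Convert: tau = 7.518 × 10⁷ Pa = 75.18 MPa
Final answer: tau = 75.18 MPa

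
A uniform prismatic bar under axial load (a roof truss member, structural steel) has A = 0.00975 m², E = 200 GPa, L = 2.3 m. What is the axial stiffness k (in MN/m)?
Model: a uniform prismatic bar under axial load, so k = (A·E) / L.
Convert to SI units:
  E = 200 GPa = 2 × 10¹¹ Pa
Substitute:
  k = (0.00975 × (2 × 10¹¹)) / 2.3
  k = 8.478 × 10⁸ N/m
Convert: k = 8.478 × 10⁸ N/m = 847.8 MN/m
Final answer: k = 847.8 MN/m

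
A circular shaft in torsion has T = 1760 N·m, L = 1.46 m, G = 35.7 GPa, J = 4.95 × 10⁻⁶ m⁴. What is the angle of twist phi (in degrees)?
Model: a circular shaft in torsion, so phi = (T·L) / (G·J).
Convert to SI units:
  G = 35.7 GPa = 3.57 × 10¹⁰ Pa
Substitute:
  phi = (1760 × 1.46) / ((3.57 × 10¹⁰) × (4.95 × 10⁻⁶))
  phi = 0.01454 rad
Convert to degrees: phi = 0.01454 × 180/π = 0.8331°
Final answer: phi = 0.8331°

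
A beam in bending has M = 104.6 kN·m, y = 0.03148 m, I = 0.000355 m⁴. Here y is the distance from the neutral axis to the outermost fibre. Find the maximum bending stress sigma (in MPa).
Model: a beam in bending, so sigma = (M·y) / I.
Convert to SI units:
  M = 104.6 kN·m = 104600 N·m
Substitute:
  sigma = (104600 × 0.03148) / 0.000355
  sigma = 9.276 × 10⁶ Pa
Convert: sigma = 9.276 × 10⁶ Pa = 9.276 MPa
Final answer: sigma = 9.276 MPa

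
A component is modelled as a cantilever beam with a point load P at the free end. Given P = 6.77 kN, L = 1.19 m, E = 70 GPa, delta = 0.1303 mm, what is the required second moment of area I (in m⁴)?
Model: a cantilever beam with a point load P at the free end, so delta = (P·L^3) / (3·E·I).
Solve for I: I = (P·L^3) / (3·delta·E).
Convert to SI units:
  P = 6.77 kN = 6770 N
  E = 70 GPa = 7 × 10¹⁰ Pa
  delta = 0.1303 mm = 0.0001303 m
Substitute:
  I = (6770 × 1.19^3) / (3 × 0.0001303 × (7 × 10¹⁰))
  I = 0.0004169 m⁴
Final answer: I = 0.0004169 m⁴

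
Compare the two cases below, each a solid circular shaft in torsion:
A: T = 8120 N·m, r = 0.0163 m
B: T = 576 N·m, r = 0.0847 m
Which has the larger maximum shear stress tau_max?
Model: a solid circular shaft in torsion, so tau_max = (2·T) / (π·r^3) (SI units).
  A: tau_max = (2 × 8120) / (π × 0.0163^3) = 1.194 × 10⁹ Pa = 1194 MPa
  B: tau_max = (2 × 576) / (π × 0.0847^3) = 603500 Pa = 0.6035 MPa
1194 MPa > 0.6035 MPa, so A is larger.
Final answer: A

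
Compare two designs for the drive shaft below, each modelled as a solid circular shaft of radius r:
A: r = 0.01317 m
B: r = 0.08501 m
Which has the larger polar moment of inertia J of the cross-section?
Model: a solid circular shaft of radius r, so J = (π·r^4) / 2 (SI units).
  A: J = (π × 0.01317^4) / 2 = 4.726 × 10⁻⁸ m⁴
  B: J = (π × 0.08501^4) / 2 = 8.204 × 10⁻⁵ m⁴
8.204 × 10⁻⁵ m⁴ > 4.726 × 10⁻⁸ m⁴, so B is larger.
Final answer: B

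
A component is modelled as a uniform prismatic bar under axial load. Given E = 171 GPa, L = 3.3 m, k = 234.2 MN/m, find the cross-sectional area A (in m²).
Model: a uniform prismatic bar under axial load, so k = (A·E) / L.
Solve for A: A = (k·L) / E.
Convert to SI units:
  E = 171 GPa = 1.71 × 10¹¹ Pa
  k = 234.2 MN/m = 2.342 × 10⁸ N/m
Substitute:
  A = ((2.342 × 10⁸) × 3.3) / (1.71 × 10¹¹)
  A = 0.00452 m²
Final answer: A = 0.00452 m²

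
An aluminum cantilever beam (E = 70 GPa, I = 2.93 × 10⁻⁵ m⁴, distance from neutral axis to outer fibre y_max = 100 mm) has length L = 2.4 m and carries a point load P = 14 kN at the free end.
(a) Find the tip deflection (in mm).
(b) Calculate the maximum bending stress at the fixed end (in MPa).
(a) Tip deflection of a cantilever with an end point load: δ = P·L^3 / (3·E·I). Convert P = 14 kN = 14000 N, E = 70 GPa = 7 × 10¹⁰ Pa.
  δ = (14000 × 2.4^3) / (3 × (7 × 10¹⁰) × (2.93 × 10⁻⁵)) = 0.03145 m = 31.45 mm
(b) Maximum bending moment at the fixed end: M = P·L = 14000 × 2.4 = 33600 N·m. Convert y_max = 100 mm = 0.1 m.
  σ = M·y_max / I = (33600 × 0.1) / (2.93 × 10⁻⁵) = 1.147 × 10⁸ Pa = 114.7 MPa
Final answer: (a) δ = 31.45 mm, (b) σ = 114.7 MPa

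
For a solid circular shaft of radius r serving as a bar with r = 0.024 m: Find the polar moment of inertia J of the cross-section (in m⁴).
Model: a solid circular shaft of radius r, so J = (π·r^4) / 2.
Substitute:
  J = (π × 0.024^4) / 2
  J = 5.212 × 10⁻⁷ m⁴
Final answer: J = 5.212 × 10⁻⁷ m⁴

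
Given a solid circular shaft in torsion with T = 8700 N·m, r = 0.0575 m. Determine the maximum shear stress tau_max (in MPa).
Model: a solid circular shaft in torsion, so tau_max = (2·T) / (π·r^3).
Substitute:
  tau_max = (2 × 8700) / (π × 0.0575^3)
  tau_max = 2.913 × 10⁷ Pa
Convert: tau_max = 2.913 × 10⁷ Pa = 29.13 MPa
Final answer: tau_max = 29.13 MPa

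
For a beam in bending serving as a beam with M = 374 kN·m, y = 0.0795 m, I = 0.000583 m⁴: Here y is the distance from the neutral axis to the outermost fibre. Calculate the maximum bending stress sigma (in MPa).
Model: a beam in bending, so sigma = (M·y) / I.
Convert to SI units:
  M = 374 kN·m = 374000 N·m
Substitute:
  sigma = (374000 × 0.0795) / 0.000583
  sigma = 5.1 × 10⁷ Pa
Convert: sigma = 5.1 × 10⁷ Pa = 51 MPa
Final answer: sigma = 51 MPa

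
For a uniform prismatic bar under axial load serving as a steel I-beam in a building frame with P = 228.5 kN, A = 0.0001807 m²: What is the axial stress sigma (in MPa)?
Model: a uniform prismatic bar under axial load, so sigma = P / A.
Convert to SI units:
  P = 228.5 kN = 228500 N
Substitute:
  sigma = 228500 / 0.0001807
  sigma = 1.265 × 10⁹ Pa
Convert: sigma = 1.265 × 10⁹ Pa = 1265 MPa
Final answer: sigma = 1265 MPa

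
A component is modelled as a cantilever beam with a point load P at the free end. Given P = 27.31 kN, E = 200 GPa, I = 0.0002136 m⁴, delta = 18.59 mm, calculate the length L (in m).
Model: a cantilever beam with a point load P at the free end, so delta = (P·L^3) / (3·E·I).
Solve for L: L = ((3·delta·E·I) / P)^(1/3).
Convert to SI units:
  P = 27.31 kN = 27310 N
  E = 200 GPa = 2 × 10¹¹ Pa
  delta = 18.59 mm = 0.01859 m
Substitute:
  L = ((3 × 0.01859 × (2 × 10¹¹) × 0.0002136) / 27310)^(1/3)
  L = 4.435 m
Final answer: L = 4.435 m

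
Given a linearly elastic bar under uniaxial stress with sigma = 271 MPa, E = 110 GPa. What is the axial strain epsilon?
Model: a linearly elastic bar under uniaxial stress, so epsilon = sigma / E.
Convert to SI units:
  sigma = 271 MPa = 2.71 × 10⁸ Pa
  E = 110 GPa = 1.1 × 10¹¹ Pa
Substitute:
  epsilon = (2.71 × 10⁸) / (1.1 × 10¹¹)
  epsilon = 0.002464
Final answer: epsilon = 0.002464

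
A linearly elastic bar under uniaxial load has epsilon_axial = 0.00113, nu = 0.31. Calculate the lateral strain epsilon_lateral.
Model: a linearly elastic bar under uniaxial load, so epsilon_lateral = -nu·epsilon_axial.
Substitute:
  epsilon_lateral = -(0.31 × 0.00113)
  epsilon_lateral = -0.0003503
Final answer: epsilon_lateral = -0.0003503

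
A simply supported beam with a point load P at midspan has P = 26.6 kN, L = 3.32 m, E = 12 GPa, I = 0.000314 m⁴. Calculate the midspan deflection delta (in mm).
Model: a simply supported beam with a point load P at midspan, so delta = (P·L^3) / (48·E·I).
Convert to SI units:
  P = 26.6 kN = 26600 N
  E = 12 GPa = 1.2 × 10¹⁰ Pa
Substitute:
  delta = (26600 × 3.32^3) / (48 × (1.2 × 10¹⁰) × 0.000314)
  delta = 0.005382 m
Convert: delta = 0.005382 m = 5.382 mm
Final answer: delta = 5.382 mm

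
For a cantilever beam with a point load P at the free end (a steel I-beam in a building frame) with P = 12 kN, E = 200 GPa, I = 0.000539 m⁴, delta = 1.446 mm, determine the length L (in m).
Model: a cantilever beam with a point load P at the free end, so delta = (P·L^3) / (3·E·I).
Solve for L: L = ((3·delta·E·I) / P)^(1/3).
Convert to SI units:
  P = 12 kN = 12000 N
  E = 200 GPa = 2 × 10¹¹ Pa
  delta = 1.446 mm = 0.001446 m
Substitute:
  L = ((3 × 0.001446 × (2 × 10¹¹) × 0.000539) / 12000)^(1/3)
  L = 3.39 m
Final answer: L = 3.39 m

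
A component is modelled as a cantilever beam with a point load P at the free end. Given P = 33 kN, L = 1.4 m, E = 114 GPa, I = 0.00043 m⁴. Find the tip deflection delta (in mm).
Model: a cantilever beam with a point load P at the free end, so delta = (P·L^3) / (3·E·I).
Convert to SI units:
  P = 33 kN = 33000 N
  E = 114 GPa = 1.14 × 10¹¹ Pa
Substitute:
  delta = (33000 × 1.4^3) / (3 × (1.14 × 10¹¹) × 0.00043)
  delta = 0.0006157 m
Convert: delta = 0.0006157 m = 0.6157 mm
Final answer: delta = 0.6157 mm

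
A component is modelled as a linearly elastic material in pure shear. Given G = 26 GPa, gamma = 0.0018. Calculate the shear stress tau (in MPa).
Model: a linearly elastic material in pure shear, so tau = G·gamma.
Convert to SI units:
  G = 26 GPa = 2.6 × 10¹⁰ Pa
Substitute:
  tau = (2.6 × 10¹⁰) × 0.0018
  tau = 4.68 × 10⁷ Pa
Convert: tau = 4.68 × 10⁷ Pa = 46.8 MPa
Final answer: tau = 46.8 MPa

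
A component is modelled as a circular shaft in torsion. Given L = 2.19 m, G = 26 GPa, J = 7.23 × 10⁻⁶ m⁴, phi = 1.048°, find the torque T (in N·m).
Model: a circular shaft in torsion, so phi = (T·L) / (G·J).
Solve for T: T = (phi·G·J) / L.
Convert to SI units:
  G = 26 GPa = 2.6 × 10¹⁰ Pa
  phi = 1.048° = 0.01829 rad
Substitute:
  T = (0.01829 × (2.6 × 10¹⁰) × (7.23 × 10⁻⁶)) / 2.19
  T = 1570 N·m
Final answer: T = 1570 N·m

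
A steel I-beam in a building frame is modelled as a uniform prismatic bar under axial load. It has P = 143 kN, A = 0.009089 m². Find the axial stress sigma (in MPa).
Model: a uniform prismatic bar under axial load, so sigma = P / A.
Convert to SI units:
  P = 143 kN = 143000 N
Substitute:
  sigma = 143000 / 0.009089
  sigma = 1.573 × 10⁷ Pa
Convert: sigma = 1.573 × 10⁷ Pa = 15.73 MPa
Final answer: sigma = 15.73 MPa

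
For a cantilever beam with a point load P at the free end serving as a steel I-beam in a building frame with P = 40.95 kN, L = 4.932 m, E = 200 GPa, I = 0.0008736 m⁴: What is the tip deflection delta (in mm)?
Model: a cantilever beam with a point load P at the free end, so delta = (P·L^3) / (3·E·I).
Convert to SI units:
  P = 40.95 kN = 40950 N
  E = 200 GPa = 2 × 10¹¹ Pa
Substitute:
  delta = (40950 × 4.932^3) / (3 × (2 × 10¹¹) × 0.0008736)
  delta = 0.009373 m
Convert: delta = 0.009373 m = 9.373 mm
Final answer: delta = 9.373 mm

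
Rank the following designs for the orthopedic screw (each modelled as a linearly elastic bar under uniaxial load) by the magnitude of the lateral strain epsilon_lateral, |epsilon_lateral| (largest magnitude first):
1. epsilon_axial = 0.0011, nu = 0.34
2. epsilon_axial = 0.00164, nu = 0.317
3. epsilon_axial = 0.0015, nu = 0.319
Model: a linearly elastic bar under uniaxial load, so epsilon_lateral = -nu·epsilon_axial (SI units).
  Case 1: epsilon_lateral = -(0.34 × 0.0011) = -0.000374
  Case 2: epsilon_lateral = -(0.317 × 0.00164) = -0.0005199
  Case 3: epsilon_lateral = -(0.319 × 0.0015) = -0.0004785
Ordering by |epsilon_lateral|: 0.0005199 (case 2) > 0.0004785 (case 3) > 0.000374 (case 1)
Final answer: 2, 3, 1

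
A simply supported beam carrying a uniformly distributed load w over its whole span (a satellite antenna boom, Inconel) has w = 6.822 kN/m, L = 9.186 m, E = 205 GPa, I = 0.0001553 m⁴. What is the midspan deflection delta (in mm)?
Model: a simply supported beam carrying a uniformly distributed load w over its whole span, so delta = (5·w·L^4) / (384·E·I).
Convert to SI units:
  w = 6.822 kN/m = 6822 N/m
  E = 205 GPa = 2.05 × 10¹¹ Pa
Substitute:
  delta = (5 × 6822 × 9.186^4) / (384 × (2.05 × 10¹¹) × 0.0001553)
  delta = 0.01987 m
Convert: delta = 0.01987 m = 19.87 mm
Final answer: delta = 19.87 mm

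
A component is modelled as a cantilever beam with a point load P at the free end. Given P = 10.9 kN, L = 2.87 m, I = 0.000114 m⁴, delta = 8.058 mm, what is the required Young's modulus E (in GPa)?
Model: a cantilever beam with a point load P at the free end, so delta = (P·L^3) / (3·E·I).
Solve for E: E = (P·L^3) / (3·delta·I).
Convert to SI units:
  P = 10.9 kN = 10900 N
  delta = 8.058 mm = 0.008058 m
Substitute:
  E = (10900 × 2.87^3) / (3 × 0.008058 × 0.000114)
  E = 9.35 × 10¹⁰ Pa
Convert: E = 9.35 × 10¹⁰ Pa = 93.5 GPa
Final answer: E = 93.5 GPa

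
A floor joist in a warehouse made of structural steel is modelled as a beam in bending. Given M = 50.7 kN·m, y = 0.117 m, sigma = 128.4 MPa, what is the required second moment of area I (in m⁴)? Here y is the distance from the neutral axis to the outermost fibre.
Model: a beam in bending, so sigma = (M·y) / I.
Solve for I: I = (M·y) / sigma.
Convert to SI units:
  M = 50.7 kN·m = 50700 N·m
  sigma = 128.4 MPa = 1.284 × 10⁸ Pa
Substitute:
  I = (50700 × 0.117) / (1.284 × 10⁸)
  I = 4.62 × 10⁻⁵ m⁴
Final answer: I = 4.62 × 10⁻⁵ m⁴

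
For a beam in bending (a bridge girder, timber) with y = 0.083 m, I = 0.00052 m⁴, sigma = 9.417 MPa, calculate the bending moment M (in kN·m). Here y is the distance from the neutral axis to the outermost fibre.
Model: a beam in bending, so sigma = (M·y) / I.
Solve for M: M = (sigma·I) / y.
Convert to SI units:
  sigma = 9.417 MPa = 9.417 × 10⁶ Pa
Substitute:
  M = ((9.417 × 10⁶) × 0.00052) / 0.083
  M = 59000 N·m
Convert: M = 59000 N·m = 59 kN·m
Final answer: M = 59 kN·m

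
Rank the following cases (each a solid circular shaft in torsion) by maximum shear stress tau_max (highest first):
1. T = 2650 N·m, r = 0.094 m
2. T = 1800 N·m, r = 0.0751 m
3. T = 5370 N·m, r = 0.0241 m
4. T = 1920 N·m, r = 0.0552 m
Model: a solid circular shaft in torsion, so tau_max = (2·T) / (π·r^3) (SI units).
  Case 1: tau_max = (2 × 2650) / (π × 0.094^3) = 2.031 × 10⁶ Pa = 2.031 MPa
  Case 2: tau_max = (2 × 1800) / (π × 0.0751^3) = 2.705 × 10⁶ Pa = 2.705 MPa
  Case 3: tau_max = (2 × 5370) / (π × 0.0241^3) = 2.442 × 10⁸ Pa = 244.2 MPa
  Case 4: tau_max = (2 × 1920) / (π × 0.0552^3) = 7.267 × 10⁶ Pa = 7.267 MPa
Ordering: 244.2 MPa (case 3) > 7.267 MPa (case 4) > 2.705 MPa (case 2) > 2.031 MPa (case 1)
Final answer: 3, 4, 2, 1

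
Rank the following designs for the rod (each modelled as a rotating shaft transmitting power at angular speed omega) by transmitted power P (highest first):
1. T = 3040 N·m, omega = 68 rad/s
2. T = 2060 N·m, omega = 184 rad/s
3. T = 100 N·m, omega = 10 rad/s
Model: a rotating shaft transmitting power at angular speed omega, so P = T·omega (SI units).
  Case 1: P = 3040 × 68 = 206700 W = 206.7 kW
  Case 2: P = 2060 × 184 = 379000 W = 379 kW
  Case 3: P = 100 × 10 = 1000 W = 1 kW
Ordering: 379 kW (case 2) > 206.7 kW (case 1) > 1 kW (case 3)
Final answer: 2, 1, 3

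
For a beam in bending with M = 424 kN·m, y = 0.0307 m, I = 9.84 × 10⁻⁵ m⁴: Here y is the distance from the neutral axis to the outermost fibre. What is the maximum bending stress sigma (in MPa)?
Model: a beam in bending, so sigma = (M·y) / I.
Convert to SI units:
  M = 424 kN·m = 424000 N·m
Substitute:
  sigma = (424000 × 0.0307) / (9.84 × 10⁻⁵)
  sigma = 1.323 × 10⁸ Pa
Convert: sigma = 1.323 × 10⁸ Pa = 132.3 MPa
Final answer: sigma = 132.3 MPa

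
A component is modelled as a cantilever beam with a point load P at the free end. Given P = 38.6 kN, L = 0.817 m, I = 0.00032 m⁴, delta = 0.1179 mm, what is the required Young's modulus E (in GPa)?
Model: a cantilever beam with a point load P at the free end, so delta = (P·L^3) / (3·E·I).
Solve for E: E = (P·L^3) / (3·delta·I).
Convert to SI units:
  P = 38.6 kN = 38600 N
  delta = 0.1179 mm = 0.0001179 m
Substitute:
  E = (38600 × 0.817^3) / (3 × 0.0001179 × 0.00032)
  E = 1.86 × 10¹¹ Pa
Convert: E = 1.86 × 10¹¹ Pa = 186 GPa
Final answer: E = 186 GPa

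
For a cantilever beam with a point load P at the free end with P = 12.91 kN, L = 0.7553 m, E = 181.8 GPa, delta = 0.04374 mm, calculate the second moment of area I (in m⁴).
Model: a cantilever beam with a point load P at the free end, so delta = (P·L^3) / (3·E·I).
Solve for I: I = (P·L^3) / (3·delta·E).
Convert to SI units:
  P = 12.91 kN = 12910 N
  E = 181.8 GPa = 1.818 × 10¹¹ Pa
  delta = 0.04374 mm = 4.374 × 10⁻⁵ m
Substitute:
  I = (12910 × 0.7553^3) / (3 × (4.374 × 10⁻⁵) × (1.818 × 10¹¹))
  I = 0.0002332 m⁴
Final answer: I = 0.0002332 m⁴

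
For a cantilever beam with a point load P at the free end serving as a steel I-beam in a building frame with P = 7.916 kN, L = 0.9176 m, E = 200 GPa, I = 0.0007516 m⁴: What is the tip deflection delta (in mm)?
Model: a cantilever beam with a point load P at the free end, so delta = (P·L^3) / (3·E·I).
Convert to SI units:
  P = 7.916 kN = 7916 N
  E = 200 GPa = 2 × 10¹¹ Pa
Substitute:
  delta = (7916 × 0.9176^3) / (3 × (2 × 10¹¹) × 0.0007516)
  delta = 1.356 × 10⁻⁵ m
Convert: delta = 1.356 × 10⁻⁵ m = 0.01356 mm
Final answer: delta = 0.01356 mm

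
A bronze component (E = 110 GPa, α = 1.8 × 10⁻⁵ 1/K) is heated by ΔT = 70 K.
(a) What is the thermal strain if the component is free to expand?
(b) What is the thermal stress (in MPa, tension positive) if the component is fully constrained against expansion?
(a) Free thermal strain ε_th = α·ΔT = (1.8 × 10⁻⁵) × 70 = 0.00126
(b) Fully constrained, the expansion is suppressed, so σ = -E·α·ΔT. Convert E = 110 GPa = 1.1 × 10¹¹ Pa.
  σ = -(1.1 × 10¹¹) × (1.8 × 10⁻⁵) × 70 = -1.386 × 10⁸ Pa = -138.6 MPa (compressive)
Final answer: (a) ε_th = 0.00126, (b) σ = -138.6 MPa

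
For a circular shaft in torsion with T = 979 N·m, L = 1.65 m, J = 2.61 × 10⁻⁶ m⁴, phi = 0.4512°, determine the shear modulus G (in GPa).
Model: a circular shaft in torsion, so phi = (T·L) / (G·J).
Solve for G: G = (T·L) / (phi·J).
Convert to SI units:
  phi = 0.4512° = 0.007875 rad
Substitute:
  G = (979 × 1.65) / (0.007875 × (2.61 × 10⁻⁶))
  G = 7.859 × 10¹⁰ Pa
Convert: G = 7.859 × 10¹⁰ Pa = 78.59 GPa
Final answer: G = 78.59 GPa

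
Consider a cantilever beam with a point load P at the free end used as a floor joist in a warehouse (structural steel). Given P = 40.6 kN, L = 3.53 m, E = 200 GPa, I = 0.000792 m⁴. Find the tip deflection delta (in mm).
Model: a cantilever beam with a point load P at the free end, so delta = (P·L^3) / (3·E·I).
Convert to SI units:
  P = 40.6 kN = 40600 N
  E = 200 GPa = 2 × 10¹¹ Pa
Substitute:
  delta = (40600 × 3.53^3) / (3 × (2 × 10¹¹) × 0.000792)
  delta = 0.003758 m
Convert: delta = 0.003758 m = 3.758 mm
Final answer: delta = 3.758 mm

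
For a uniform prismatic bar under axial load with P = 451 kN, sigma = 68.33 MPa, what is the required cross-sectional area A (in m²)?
Model: a uniform prismatic bar under axial load, so sigma = P / A.
Solve for A: A = P / sigma.
Convert to SI units:
  P = 451 kN = 451000 N
  sigma = 68.33 MPa = 6.833 × 10⁷ Pa
Substitute:
  A = 451000 / (6.833 × 10⁷)
  A = 0.0066 m²
Final answer: A = 0.0066 m²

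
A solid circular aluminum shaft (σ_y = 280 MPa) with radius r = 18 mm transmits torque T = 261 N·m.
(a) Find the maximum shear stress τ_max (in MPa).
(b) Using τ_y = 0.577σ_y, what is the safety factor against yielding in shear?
(a) For a solid circular shaft, τ_max = T·r/J with J = π·r^4/2, i.e. τ_max = 2·T / (π·r^3). Convert r = 18 mm = 0.018 m.
  τ_max = (2 × 261) / (π × 0.018^3) = 2.849 × 10⁷ Pa = 28.49 MPa
(b) τ_y = 0.577 × 280 = 161.56 MPa
  SF = τ_y/τ_max = 161.56 / 28.49 = 5.671
Final answer: (a) τ_max = 28.49 MPa, (b) SF = 5.671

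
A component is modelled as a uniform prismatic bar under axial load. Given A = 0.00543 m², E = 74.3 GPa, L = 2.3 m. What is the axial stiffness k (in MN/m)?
Model: a uniform prismatic bar under axial load, so k = (A·E) / L.
Convert to SI units:
  E = 74.3 GPa = 7.43 × 10¹⁰ Pa
Substitute:
  k = (0.00543 × (7.43 × 10¹⁰)) / 2.3
  k = 1.754 × 10⁸ N/m
Convert: k = 1.754 × 10⁸ N/m = 175.4 MN/m
Final answer: k = 175.4 MN/m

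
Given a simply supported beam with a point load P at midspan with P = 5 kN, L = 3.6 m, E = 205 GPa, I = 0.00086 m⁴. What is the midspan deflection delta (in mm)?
Model: a simply supported beam with a point load P at midspan, so delta = (P·L^3) / (48·E·I).
Convert to SI units:
  P = 5 kN = 5000 N
  E = 205 GPa = 2.05 × 10¹¹ Pa
Substitute:
  delta = (5000 × 3.6^3) / (48 × (2.05 × 10¹¹) × 0.00086)
  delta = 2.757 × 10⁻⁵ m
Convert: delta = 2.757 × 10⁻⁵ m = 0.02757 mm
Final answer: delta = 0.02757 mm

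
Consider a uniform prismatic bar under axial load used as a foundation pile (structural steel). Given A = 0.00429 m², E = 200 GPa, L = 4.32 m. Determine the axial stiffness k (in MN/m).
Model: a uniform prismatic bar under axial load, so k = (A·E) / L.
Convert to SI units:
  E = 200 GPa = 2 × 10¹¹ Pa
Substitute:
  k = (0.00429 × (2 × 10¹¹)) / 4.32
  k = 1.986 × 10⁸ N/m
Convert: k = 1.986 × 10⁸ N/m = 198.6 MN/m
Final answer: k = 198.6 MN/m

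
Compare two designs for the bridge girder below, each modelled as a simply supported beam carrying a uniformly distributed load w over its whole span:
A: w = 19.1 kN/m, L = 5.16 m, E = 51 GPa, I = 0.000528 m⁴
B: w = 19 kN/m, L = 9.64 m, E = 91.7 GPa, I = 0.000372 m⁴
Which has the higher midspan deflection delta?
Model: a simply supported beam carrying a uniformly distributed load w over its whole span, so delta = (5·w·L^4) / (384·E·I) (SI units).
  A: delta = (5 × 19100 × 5.16^4) / (384 × (5.1 × 10¹⁰) × 0.000528) = 0.006547 m = 6.547 mm
  B: delta = (5 × 19000 × 9.64^4) / (384 × (9.17 × 10¹⁰) × 0.000372) = 0.06263 m = 62.63 mm
62.63 mm > 6.547 mm, so B is larger.
Final answer: B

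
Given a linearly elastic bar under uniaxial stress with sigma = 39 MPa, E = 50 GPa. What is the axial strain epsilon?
Model: a linearly elastic bar under uniaxial stress, so epsilon = sigma / E.
Convert to SI units:
  sigma = 39 MPa = 3.9 × 10⁷ Pa
  E = 50 GPa = 5 × 10¹⁰ Pa
Substitute:
  epsilon = (3.9 × 10⁷) / (5 × 10¹⁰)
  epsilon = 0.00078
Final answer: epsilon = 0.00078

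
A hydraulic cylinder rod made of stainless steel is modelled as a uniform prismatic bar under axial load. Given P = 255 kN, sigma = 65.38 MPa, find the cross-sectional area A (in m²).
Model: a uniform prismatic bar under axial load, so sigma = P / A.
Solve for A: A = P / sigma.
Convert to SI units:
  P = 255 kN = 255000 N
  sigma = 65.38 MPa = 6.538 × 10⁷ Pa
Substitute:
  A = 255000 / (6.538 × 10⁷)
  A = 0.0039 m²
Final answer: A = 0.0039 m²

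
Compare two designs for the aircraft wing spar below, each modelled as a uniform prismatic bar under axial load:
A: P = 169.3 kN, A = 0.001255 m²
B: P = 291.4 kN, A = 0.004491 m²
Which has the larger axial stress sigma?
Model: a uniform prismatic bar under axial load, so sigma = P / A (SI units).
  A: sigma = 169300 / 0.001255 = 1.349 × 10⁸ Pa = 134.9 MPa
  B: sigma = 291400 / 0.004491 = 6.489 × 10⁷ Pa = 64.89 MPa
134.9 MPa > 64.89 MPa, so A is larger.
Final answer: A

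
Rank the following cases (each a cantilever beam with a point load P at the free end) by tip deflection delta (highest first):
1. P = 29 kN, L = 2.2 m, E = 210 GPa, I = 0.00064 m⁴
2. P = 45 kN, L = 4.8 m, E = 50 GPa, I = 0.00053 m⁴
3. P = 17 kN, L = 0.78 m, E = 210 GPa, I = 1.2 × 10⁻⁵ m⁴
Model: a cantilever beam with a point load P at the free end, so delta = (P·L^3) / (3·E·I) (SI units).
  Case 1: delta = (29000 × 2.2^3) / (3 × (2.1 × 10¹¹) × 0.00064) = 0.0007659 m = 0.7659 mm
  Case 2: delta = (45000 × 4.8^3) / (3 × (5 × 10¹⁰) × 0.00053) = 0.0626 m = 62.6 mm
  Case 3: delta = (17000 × 0.78^3) / (3 × (2.1 × 10¹¹) × (1.2 × 10⁻⁵)) = 0.001067 m = 1.067 mm
Ordering: 62.6 mm (case 2) > 1.067 mm (case 3) > 0.7659 mm (case 1)
Final answer: 2, 3, 1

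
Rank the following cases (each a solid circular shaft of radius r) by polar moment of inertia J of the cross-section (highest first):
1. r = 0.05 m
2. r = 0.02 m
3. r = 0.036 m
Model: a solid circular shaft of radius r, so J = (π·r^4) / 2 (SI units).
  Case 1: J = (π × 0.05^4) / 2 = 9.817 × 10⁻⁶ m⁴
  Case 2: J = (π × 0.02^4) / 2 = 2.513 × 10⁻⁷ m⁴
  Case 3: J = (π × 0.036^4) / 2 = 2.638 × 10⁻⁶ m⁴
Ordering: 9.817 × 10⁻⁶ m⁴ (case 1) > 2.638 × 10⁻⁶ m⁴ (case 3) > 2.513 × 10⁻⁷ m⁴ (case 2)
Final answer: 1, 3, 2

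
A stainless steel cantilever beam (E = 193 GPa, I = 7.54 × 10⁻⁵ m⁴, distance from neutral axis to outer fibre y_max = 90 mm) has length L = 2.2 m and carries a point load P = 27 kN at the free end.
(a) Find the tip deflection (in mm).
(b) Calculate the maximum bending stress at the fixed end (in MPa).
(a) Tip deflection of a cantilever with an end point load: δ = P·L^3 / (3·E·I). Convert P = 27 kN = 27000 N, E = 193 GPa = 1.93 × 10¹¹ Pa.
  δ = (27000 × 2.2^3) / (3 × (1.93 × 10¹¹) × (7.54 × 10⁻⁵)) = 0.006585 m = 6.585 mm
(b) Maximum bending moment at the fixed end: M = P·L = 27000 × 2.2 = 59400 N·m. Convert y_max = 90 mm = 0.09 m.
  σ = M·y_max / I = (59400 × 0.09) / (7.54 × 10⁻⁵) = 7.09 × 10⁷ Pa = 70.9 MPa
Final answer: (a) δ = 6.585 mm, (b) σ = 70.9 MPa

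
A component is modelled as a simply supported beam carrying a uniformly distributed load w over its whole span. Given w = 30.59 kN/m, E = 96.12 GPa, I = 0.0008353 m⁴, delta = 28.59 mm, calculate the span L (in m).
Model: a simply supported beam carrying a uniformly distributed load w over its whole span, so delta = (5·w·L^4) / (384·E·I).
Solve for L: L = ((384·delta·E·I) / (5·w))^(1/4).
Convert to SI units:
  w = 30.59 kN/m = 30590 N/m
  E = 96.12 GPa = 9.612 × 10¹⁰ Pa
  delta = 28.59 mm = 0.02859 m
Substitute:
  L = ((384 × 0.02859 × (9.612 × 10¹⁰) × 0.0008353) / (5 × 30590))^(1/4)
  L = 8.713 m
Final answer: L = 8.713 m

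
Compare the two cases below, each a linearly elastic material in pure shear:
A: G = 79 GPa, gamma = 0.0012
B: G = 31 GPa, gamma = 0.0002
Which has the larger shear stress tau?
Model: a linearly elastic material in pure shear, so tau = G·gamma (SI units).
  A: tau = (7.9 × 10¹⁰) × 0.0012 = 9.48 × 10⁷ Pa = 94.8 MPa
  B: tau = (3.1 × 10¹⁰) × 0.0002 = 6.2 × 10⁶ Pa = 6.2 MPa
94.8 MPa > 6.2 MPa, so A is larger.
Final answer: A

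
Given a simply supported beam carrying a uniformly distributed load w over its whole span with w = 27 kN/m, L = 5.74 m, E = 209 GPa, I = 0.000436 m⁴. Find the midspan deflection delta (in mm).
Model: a simply supported beam carrying a uniformly distributed load w over its whole span, so delta = (5·w·L^4) / (384·E·I).
Convert to SI units:
  w = 27 kN/m = 27000 N/m
  E = 209 GPa = 2.09 × 10¹¹ Pa
Substitute:
  delta = (5 × 27000 × 5.74^4) / (384 × (2.09 × 10¹¹) × 0.000436)
  delta = 0.004188 m
Convert: delta = 0.004188 m = 4.188 mm
Final answer: delta = 4.188 mm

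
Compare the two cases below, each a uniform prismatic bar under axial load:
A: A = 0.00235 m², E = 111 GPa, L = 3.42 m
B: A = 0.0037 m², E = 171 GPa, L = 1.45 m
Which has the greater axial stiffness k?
Model: a uniform prismatic bar under axial load, so k = (A·E) / L (SI units).
  A: k = (0.00235 × (1.11 × 10¹¹)) / 3.42 = 7.627 × 10⁷ N/m = 76.27 MN/m
  B: k = (0.0037 × (1.71 × 10¹¹)) / 1.45 = 4.363 × 10⁸ N/m = 436.3 MN/m
436.3 MN/m > 76.27 MN/m, so B is larger.
Final answer: B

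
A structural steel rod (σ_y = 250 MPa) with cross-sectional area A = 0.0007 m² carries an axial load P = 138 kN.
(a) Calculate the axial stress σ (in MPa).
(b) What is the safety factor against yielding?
(a) Axial stress σ = P/A. Convert P = 138 kN = 138000 N.
  σ = 138000 / 0.0007 = 1.971 × 10⁸ Pa = 197.1 MPa
(b) Safety factor SF = σ_y/σ = 250 / 197.1 = 1.268
Final answer: (a) σ = 197.1 MPa, (b) SF = 1.268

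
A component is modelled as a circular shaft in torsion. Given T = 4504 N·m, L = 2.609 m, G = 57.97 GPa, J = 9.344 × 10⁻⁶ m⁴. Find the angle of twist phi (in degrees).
Model: a circular shaft in torsion, so phi = (T·L) / (G·J).
Convert to SI units:
  G = 57.97 GPa = 5.797 × 10¹⁰ Pa
Substitute:
  phi = (4504 × 2.609) / ((5.797 × 10¹⁰) × (9.344 × 10⁻⁶))
  phi = 0.02169 rad
Convert to degrees: phi = 0.02169 × 180/π = 1.243°
Final answer: phi = 1.243°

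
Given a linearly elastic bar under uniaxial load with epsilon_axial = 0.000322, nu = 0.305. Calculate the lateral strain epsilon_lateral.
Model: a linearly elastic bar under uniaxial load, so epsilon_lateral = -nu·epsilon_axial.
Substitute:
  epsilon_lateral = -(0.305 × 0.000322)
  epsilon_lateral = -9.821 × 10⁻⁵
Final answer: epsilon_lateral = -9.821 × 10⁻⁵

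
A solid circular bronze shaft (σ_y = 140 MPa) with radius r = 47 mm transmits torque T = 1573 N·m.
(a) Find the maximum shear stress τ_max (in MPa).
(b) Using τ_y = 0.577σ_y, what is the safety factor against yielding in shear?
(a) For a solid circular shaft, τ_max = T·r/J with J = π·r^4/2, i.e. τ_max = 2·T / (π·r^3). Convert r = 47 mm = 0.047 m.
  τ_max = (2 × 1573) / (π × 0.047^3) = 9.645 × 10⁶ Pa = 9.645 MPa
(b) τ_y = 0.577 × 140 = 80.78 MPa
  SF = τ_y/τ_max = 80.78 / 9.645 = 8.375
Final answer: (a) τ_max = 9.645 MPa, (b) SF = 8.375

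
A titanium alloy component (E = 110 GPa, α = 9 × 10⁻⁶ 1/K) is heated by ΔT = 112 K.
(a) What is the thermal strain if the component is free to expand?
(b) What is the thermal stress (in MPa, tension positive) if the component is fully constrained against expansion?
(a) Free thermal strain ε_th = α·ΔT = (9 × 10⁻⁶) × 112 = 0.001008
(b) Fully constrained, the expansion is suppressed, so σ = -E·α·ΔT. Convert E = 110 GPa = 1.1 × 10¹¹ Pa.
  σ = -(1.1 × 10¹¹) × (9 × 10⁻⁶) × 112 = -1.109 × 10⁸ Pa = -110.9 MPa (compressive)
Final answer: (a) ε_th = 0.001008, (b) σ = -110.9 MPa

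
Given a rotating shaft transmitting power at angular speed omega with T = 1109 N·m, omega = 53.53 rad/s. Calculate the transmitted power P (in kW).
Model: a rotating shaft transmitting power at angular speed omega, so P = T·omega.
Substitute:
  P = 1109 × 53.53
  P = 59360 W
Convert: P = 59360 W = 59.36 kW
Final answer: P = 59.36 kW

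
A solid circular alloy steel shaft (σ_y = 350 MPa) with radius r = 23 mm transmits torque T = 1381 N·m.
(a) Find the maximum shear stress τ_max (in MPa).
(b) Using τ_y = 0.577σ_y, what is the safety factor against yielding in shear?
(a) For a solid circular shaft, τ_max = T·r/J with J = π·r^4/2, i.e. τ_max = 2·T / (π·r^3). Convert r = 23 mm = 0.023 m.
  τ_max = (2 × 1381) / (π × 0.023^3) = 7.226 × 10⁷ Pa = 72.26 MPa
(b) τ_y = 0.577 × 350 = 201.95 MPa
  SF = τ_y/τ_max = 201.95 / 72.26 = 2.795
Final answer: (a) τ_max = 72.26 MPa, (b) SF = 2.795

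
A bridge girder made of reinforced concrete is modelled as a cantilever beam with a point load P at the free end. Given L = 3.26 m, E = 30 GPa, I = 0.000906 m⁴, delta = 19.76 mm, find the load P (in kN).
Model: a cantilever beam with a point load P at the free end, so delta = (P·L^3) / (3·E·I).
Solve for P: P = (3·delta·E·I) / L^3.
Convert to SI units:
  E = 30 GPa = 3 × 10¹⁰ Pa
  delta = 19.76 mm = 0.01976 m
Substitute:
  P = (3 × 0.01976 × (3 × 10¹⁰) × 0.000906) / 3.26^3
  P = 46510 N
Convert: P = 46510 N = 46.51 kN
Final answer: P = 46.51 kN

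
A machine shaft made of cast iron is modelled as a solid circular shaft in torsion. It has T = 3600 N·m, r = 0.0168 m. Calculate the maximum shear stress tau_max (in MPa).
Model: a solid circular shaft in torsion, so tau_max = (2·T) / (π·r^3).
Substitute:
  tau_max = (2 × 3600) / (π × 0.0168^3)
  tau_max = 4.833 × 10⁸ Pa
Convert: tau_max = 4.833 × 10⁸ Pa = 483.3 MPa
Final answer: tau_max = 483.3 MPa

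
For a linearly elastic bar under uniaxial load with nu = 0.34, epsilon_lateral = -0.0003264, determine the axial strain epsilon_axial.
Model: a linearly elastic bar under uniaxial load, so epsilon_lateral = -nu·epsilon_axial.
Solve for epsilon_axial: epsilon_axial = -epsilon_lateral / nu.
Substitute:
  epsilon_axial = -(-0.0003264) / 0.34
  epsilon_axial = 0.00096
Final answer: epsilon_axial = 0.00096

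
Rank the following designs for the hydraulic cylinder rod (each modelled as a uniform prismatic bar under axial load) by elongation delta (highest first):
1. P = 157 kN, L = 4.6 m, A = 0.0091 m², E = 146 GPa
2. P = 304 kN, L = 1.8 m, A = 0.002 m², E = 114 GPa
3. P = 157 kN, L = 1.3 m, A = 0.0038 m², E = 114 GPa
Model: a uniform prismatic bar under axial load, so delta = (P·L) / (A·E) (SI units).
  Case 1: delta = (157000 × 4.6) / (0.0091 × (1.46 × 10¹¹)) = 0.0005436 m = 0.5436 mm
  Case 2: delta = (304000 × 1.8) / (0.002 × (1.14 × 10¹¹)) = 0.0024 m = 2.4 mm
  Case 3: delta = (157000 × 1.3) / (0.0038 × (1.14 × 10¹¹)) = 0.0004711 m = 0.4711 mm
Ordering: 2.4 mm (case 2) > 0.5436 mm (case 1) > 0.4711 mm (case 3)
Final answer: 2, 1, 3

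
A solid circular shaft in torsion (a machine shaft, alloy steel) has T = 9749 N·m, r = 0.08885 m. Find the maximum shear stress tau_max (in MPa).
Model: a solid circular shaft in torsion, so tau_max = (2·T) / (π·r^3).
Substitute:
  tau_max = (2 × 9749) / (π × 0.08885^3)
  tau_max = 8.848 × 10⁶ Pa
Convert: tau_max = 8.848 × 10⁶ Pa = 8.848 MPa
Final answer: tau_max = 8.848 MPa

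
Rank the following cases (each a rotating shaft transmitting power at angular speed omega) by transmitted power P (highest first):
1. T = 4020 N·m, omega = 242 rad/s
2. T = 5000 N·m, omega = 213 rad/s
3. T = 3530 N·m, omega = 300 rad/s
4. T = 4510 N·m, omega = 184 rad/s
Model: a rotating shaft transmitting power at angular speed omega, so P = T·omega (SI units).
  Case 1: P = 4020 × 242 = 972800 W = 972.8 kW
  Case 2: P = 5000 × 213 = 1.065 × 10⁶ W = 1065 kW
  Case 3: P = 3530 × 300 = 1.059 × 10⁶ W = 1059 kW
  Case 4: P = 4510 × 184 = 829800 W = 829.8 kW
Ordering: 1065 kW (case 2) > 1059 kW (case 3) > 972.8 kW (case 1) > 829.8 kW (case 4)
Final answer: 2, 3, 1, 4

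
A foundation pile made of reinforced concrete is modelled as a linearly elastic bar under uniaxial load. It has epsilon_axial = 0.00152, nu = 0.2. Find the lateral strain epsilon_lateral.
Model: a linearly elastic bar under uniaxial load, so epsilon_lateral = -nu·epsilon_axial.
Substitute:
  epsilon_lateral = -(0.2 × 0.00152)
  epsilon_lateral = -0.000304
Final answer: epsilon_lateral = -0.000304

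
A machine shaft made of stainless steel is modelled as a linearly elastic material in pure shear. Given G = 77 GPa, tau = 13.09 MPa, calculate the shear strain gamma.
Model: a linearly elastic material in pure shear, so tau = G·gamma.
Solve for gamma: gamma = tau / G.
Convert to SI units:
  G = 77 GPa = 7.7 × 10¹⁰ Pa
  tau = 13.09 MPa = 1.309 × 10⁷ Pa
Substitute:
  gamma = (1.309 × 10⁷) / (7.7 × 10¹⁰)
  gamma = 0.00017
Final answer: gamma = 0.00017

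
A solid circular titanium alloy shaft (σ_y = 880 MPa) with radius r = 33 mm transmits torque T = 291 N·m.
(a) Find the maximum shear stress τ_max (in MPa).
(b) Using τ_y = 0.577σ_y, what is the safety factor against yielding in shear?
(a) For a solid circular shaft, τ_max = T·r/J with J = π·r^4/2, i.e. τ_max = 2·T / (π·r^3). Convert r = 33 mm = 0.033 m.
  τ_max = (2 × 291) / (π × 0.033^3) = 5.155 × 10⁶ Pa = 5.155 MPa
(b) τ_y = 0.577 × 880 = 507.76 MPa
  SF = τ_y/τ_max = 507.76 / 5.155 = 98.5
Final answer: (a) τ_max = 5.155 MPa, (b) SF = 98.5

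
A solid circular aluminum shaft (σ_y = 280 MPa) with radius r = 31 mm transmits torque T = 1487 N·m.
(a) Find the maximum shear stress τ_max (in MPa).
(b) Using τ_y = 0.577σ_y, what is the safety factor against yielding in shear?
(a) For a solid circular shaft, τ_max = T·r/J with J = π·r^4/2, i.e. τ_max = 2·T / (π·r^3). Convert r = 31 mm = 0.031 m.
  τ_max = (2 × 1487) / (π × 0.031^3) = 3.178 × 10⁷ Pa = 31.78 MPa
(b) τ_y = 0.577 × 280 = 161.56 MPa
  SF = τ_y/τ_max = 161.56 / 31.78 = 5.084
Final answer: (a) τ_max = 31.78 MPa, (b) SF = 5.084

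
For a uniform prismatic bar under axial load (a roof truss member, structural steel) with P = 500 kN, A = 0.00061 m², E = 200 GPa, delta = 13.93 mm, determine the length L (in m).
Model: a uniform prismatic bar under axial load, so delta = (P·L) / (A·E).
Solve for L: L = (delta·A·E) / P.
Convert to SI units:
  P = 500 kN = 500000 N
  E = 200 GPa = 2 × 10¹¹ Pa
  delta = 13.93 mm = 0.01393 m
Substitute:
  L = (0.01393 × 0.00061 × (2 × 10¹¹)) / 500000
  L = 3.399 m
Final answer: L = 3.399 m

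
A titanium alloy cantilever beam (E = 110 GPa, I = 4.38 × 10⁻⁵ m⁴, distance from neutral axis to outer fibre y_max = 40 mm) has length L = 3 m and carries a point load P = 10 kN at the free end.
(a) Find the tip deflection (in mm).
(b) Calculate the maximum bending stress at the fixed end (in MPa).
(a) Tip deflection of a cantilever with an end point load: δ = P·L^3 / (3·E·I). Convert P = 10 kN = 10000 N, E = 110 GPa = 1.1 × 10¹¹ Pa.
  δ = (10000 × 3^3) / (3 × (1.1 × 10¹¹) × (4.38 × 10⁻⁵)) = 0.01868 m = 18.68 mm
(b) Maximum bending moment at the fixed end: M = P·L = 10000 × 3 = 30000 N·m. Convert y_max = 40 mm = 0.04 m.
  σ = M·y_max / I = (30000 × 0.04) / (4.38 × 10⁻⁵) = 2.74 × 10⁷ Pa = 27.4 MPa
Final answer: (a) δ = 18.68 mm, (b) σ = 27.4 MPa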